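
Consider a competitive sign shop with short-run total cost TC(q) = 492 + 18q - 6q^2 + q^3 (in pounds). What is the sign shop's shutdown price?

Short-run supply begins at min AVC. From VC = 18q - 6q^2 + q^3, AVC = 18 - 6q + q^2.
At the minimum of AVC, MC = AVC. MC = 18 - 12q + 3q^2; setting MC = AVC gives 2q^2 - 6q = 0, so q = 3. min AVC = 9.
The firm shuts down for any P below £9.

£9 per unit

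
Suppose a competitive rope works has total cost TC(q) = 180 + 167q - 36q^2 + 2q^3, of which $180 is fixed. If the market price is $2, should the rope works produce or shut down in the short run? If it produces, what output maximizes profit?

Variable cost is VC = 167q - 36q^2 + 2q^3, so AVC = VC/q = 167 - 36q + 2q^2 and MC = dTC/dq = 167 - 72q + 6q^2.
AVC hits its minimum where MC = AVC, at q = 9, giving min AVC = 167 - 36·9 + 2·9^2 = $5.
P = $2 lies below min AVC = $5; no output level covers variable cost.
Best response: produce nothing and absorb the $180 fixed cost.

Shut down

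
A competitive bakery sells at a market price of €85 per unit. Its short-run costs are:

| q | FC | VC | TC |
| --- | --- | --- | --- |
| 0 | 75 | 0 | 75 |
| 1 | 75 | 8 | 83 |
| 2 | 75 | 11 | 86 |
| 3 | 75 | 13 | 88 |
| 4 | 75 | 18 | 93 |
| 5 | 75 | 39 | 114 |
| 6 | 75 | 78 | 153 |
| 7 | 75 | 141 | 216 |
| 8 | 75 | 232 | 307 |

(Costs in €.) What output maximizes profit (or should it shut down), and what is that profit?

Tabulate TR − TC: q=0: -75; q=1: 2; q=2: 84; q=3: 167; q=4: 247; q=5: 311; q=6: 357; q=7: 379; q=8: 373.
Profit is maximized at q = 7. AVC there is 141/7 = €20.14 ≤ P, so producing beats shutting down (which would give -€75).

q = 7; profit = €379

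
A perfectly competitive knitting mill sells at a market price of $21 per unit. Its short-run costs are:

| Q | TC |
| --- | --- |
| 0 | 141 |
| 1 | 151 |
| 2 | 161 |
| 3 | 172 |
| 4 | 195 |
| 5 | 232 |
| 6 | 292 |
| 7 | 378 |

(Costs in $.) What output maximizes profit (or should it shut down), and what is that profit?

Compute π = P·Q − TC at each output: Q=0: -141; Q=1: -130; Q=2: -119; Q=3: -109; Q=4: -111; Q=5: -127; Q=6: -166; Q=7: -231.
Profit is maximized at Q = 3. AVC there is 31/3 = $10.33 ≤ P, so producing beats shutting down (which would give -$141).

Q = 3; profit = -$109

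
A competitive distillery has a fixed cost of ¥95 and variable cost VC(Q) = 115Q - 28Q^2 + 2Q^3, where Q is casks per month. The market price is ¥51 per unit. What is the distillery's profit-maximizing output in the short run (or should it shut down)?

Produce at Q = 8

From TC, MC = TC'(Q) = 115 - 56Q + 6Q^2 and AVC = VC/Q = 115 - 28Q + 2Q^2.
AVC is minimized where dAVC/dQ = -28 + 4Q = 0, at Q = 7; min AVC = 115 - 28·7 + 2·7^2 = ¥17.
Since P = ¥51 ≥ min AVC = ¥17, price covers variable cost and the firm should produce.
Set P = MC: 51 = 115 - 56Q + 6Q^2 → 64 - 56Q + 6Q^2 = 0. The roots are Q = 4/3 and Q = 8; the profit-maximizing output is on the rising part of MC, so Q* = 8.
Check: AVC at Q = 8 is ¥19 ≤ P, so revenue covers variable cost.
Profit = P·Q − TC = 51·8 − 247 = ¥161.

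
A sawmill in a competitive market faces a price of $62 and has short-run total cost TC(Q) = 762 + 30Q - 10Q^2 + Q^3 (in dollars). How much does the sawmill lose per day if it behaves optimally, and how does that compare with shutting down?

AVC = 30 - 10Q + Q^2 has its minimum $5 at Q = 5; price $62 clears that bar, so the firm operates.
With MC = 30 - 20Q + 3Q^2, P = MC on the upward-sloping part at Q* = 8.
TR = 62·8 = 496. TC = 762 + 112 = 874. Profit = 496 − 874 = -$378.
By producing, the firm covers all variable cost plus $384 of fixed cost; shutting down would lose the full $762.

Profit = -$378 at Q = 8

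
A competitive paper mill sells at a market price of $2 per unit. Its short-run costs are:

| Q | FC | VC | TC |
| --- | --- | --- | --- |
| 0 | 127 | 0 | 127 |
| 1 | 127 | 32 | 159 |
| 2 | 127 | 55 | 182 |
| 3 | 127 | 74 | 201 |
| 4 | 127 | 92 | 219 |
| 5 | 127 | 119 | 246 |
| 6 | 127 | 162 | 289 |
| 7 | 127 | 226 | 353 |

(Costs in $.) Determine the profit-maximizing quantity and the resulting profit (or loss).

Q = 0 (shut down); profit = -$127

Compute π = P·Q − TC at each output: Q=0: -127; Q=1: -157; Q=2: -178; Q=3: -195; Q=4: -211; Q=5: -236; Q=6: -277; Q=7: -339.
Profit is highest at Q = 0. Equivalently, the lowest AVC in the table is 92/4 ≈ $23 at Q = 4, and P = $2 falls below it — price never covers variable cost, so the firm shuts down and loses only its fixed cost.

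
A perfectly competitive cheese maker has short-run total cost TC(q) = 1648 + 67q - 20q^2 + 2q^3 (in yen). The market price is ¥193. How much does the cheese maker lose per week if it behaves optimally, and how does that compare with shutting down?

AVC = 67 - 20q + 2q^2 has its minimum ¥17 at q = 5; price ¥193 clears that bar, so the firm operates.
MC = 67 - 40q + 6q^2. Setting P = MC and taking the root on the rising branch gives q* = 9.
TR = 193·9 = 1737. TC = 1648 + 441 = 2089. Profit = 1737 − 2089 = -¥352.
Shutting down would mean losing the fixed cost of ¥1648, so operating at a loss of ¥352 is better by ¥1296.

Profit = -¥352 at q = 9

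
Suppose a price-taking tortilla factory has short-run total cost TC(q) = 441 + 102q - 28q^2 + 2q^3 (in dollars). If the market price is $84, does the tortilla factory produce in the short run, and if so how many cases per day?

Variable cost is VC = 102q - 28q^2 + 2q^3, so AVC = VC/q = 102 - 28q + 2q^2 and MC = dTC/dq = 102 - 56q + 6q^2.
The AVC parabola has its vertex at q = 28/4 = 7, where AVC = 102 - 28·7 + 2·7^2 = $4.
Because $84 ≥ $4, revenue can cover variable cost; the firm operates.
Solving P = MC: 18 - 56q + 6q^2 = 0 ⇒ q = 1/3 or 9. On the upward-sloping branch, q* = 9.
Check: AVC at q = 9 is $12 ≤ P, so revenue covers variable cost.
Profit = P·q − TC = 84·9 − 549 = $207.

Produce at q = 9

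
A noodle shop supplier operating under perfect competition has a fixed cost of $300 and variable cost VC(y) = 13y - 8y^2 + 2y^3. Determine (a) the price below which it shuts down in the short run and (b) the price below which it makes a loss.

Shutdown price = $5; break-even price = $83

Shutdown price = min AVC. AVC = 13 - 8y + 2y^2, with vertex at y = 2 and minimum $5.
ATC = 300/y + 13 - 8y + 2y^2. Setting dATC/dy = −300/y^2 − 8 + 4y = 0 gives y = 5 (since 4·5^3 − 8·5^2 = 300).
min ATC = 300/5 + 13 − 8·5 + 2·5^2 = $83. That is the break-even price.
Between these two prices the firm operates at a loss; above $83 it earns a profit.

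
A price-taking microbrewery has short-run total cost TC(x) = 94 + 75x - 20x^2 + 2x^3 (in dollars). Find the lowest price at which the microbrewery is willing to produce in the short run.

$25 per unit

The shutdown price is the minimum of AVC. VC = 75x - 20x^2 + 2x^3, so AVC = 75 - 20x + 2x^2.
dAVC/dx = -20 + 4x = 0 gives x = 5. min AVC = 75 - 20·5 + 2·5^2 = 25.
So the shutdown price is $25.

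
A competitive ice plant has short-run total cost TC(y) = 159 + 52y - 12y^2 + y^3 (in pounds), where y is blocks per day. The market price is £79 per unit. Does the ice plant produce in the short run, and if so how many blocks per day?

Produce at y = 9

From TC, MC = TC'(y) = 52 - 24y + 3y^2 and AVC = VC/y = 52 - 12y + y^2.
AVC hits its minimum where MC = AVC, at y = 6, giving min AVC = 52 - 12·6 + 6^2 = £16.
P = £79 exceeds min AVC = £16, so the firm stays open.
P = MC gives -27 - 24y + 3y^2 = 0, with roots -1 and 9. Take the larger (rising MC): y* = 9.
Check: AVC at y = 9 is £25 ≤ P, so revenue covers variable cost.
Profit = P·y − TC = 79·9 − 384 = £327.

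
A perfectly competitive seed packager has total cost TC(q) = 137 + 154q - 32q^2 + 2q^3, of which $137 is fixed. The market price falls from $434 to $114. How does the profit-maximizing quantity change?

AVC = 154 - 32q + 2q^2, minimized at q = 8 where min AVC = $26. MC = 154 - 64q + 6q^2.
At P = $434 ≥ min AVC, set P = MC on the rising branch: q = 14.
At P = $114 ≥ min AVC, set P = MC: q = 10. The firm stays open but cuts output.

Output falls from 14 to 10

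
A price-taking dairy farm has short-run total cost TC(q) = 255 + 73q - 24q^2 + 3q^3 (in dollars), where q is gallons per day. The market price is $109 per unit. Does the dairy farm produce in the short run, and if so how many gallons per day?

Produce at q = 6

Variable cost is VC = 73q - 24q^2 + 3q^3, so AVC = VC/q = 73 - 24q + 3q^2 and MC = dTC/dq = 73 - 48q + 9q^2.
The AVC parabola has its vertex at q = 24/6 = 4, where AVC = 73 - 24·4 + 3·4^2 = $25.
Because $109 ≥ $25, revenue can cover variable cost; the firm operates.
Set P = MC: 109 = 73 - 48q + 9q^2 → -36 - 48q + 9q^2 = 0. The roots are q = -2/3 and q = 6; the profit-maximizing output is on the rising part of MC, so q* = 6.
Check: AVC at q = 6 is $37 ≤ P, so revenue covers variable cost.
Profit = P·q − TC = 109·6 − 477 = $177.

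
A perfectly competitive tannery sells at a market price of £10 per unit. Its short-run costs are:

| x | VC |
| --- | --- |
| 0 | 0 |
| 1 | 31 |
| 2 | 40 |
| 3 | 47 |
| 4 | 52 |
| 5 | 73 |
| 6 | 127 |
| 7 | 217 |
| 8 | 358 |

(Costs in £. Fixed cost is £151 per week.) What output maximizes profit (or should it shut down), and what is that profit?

x = 0 (shut down); profit = -£151

Compute π = P·x − TC at each output: x=0: -151; x=1: -172; x=2: -171; x=3: -168; x=4: -163; x=5: -174; x=6: -218; x=7: -298; x=8: -429.
Profit is highest at x = 0. Equivalently, the lowest AVC in the table is 52/4 ≈ £13 at x = 4, and P = £10 falls below it — price never covers variable cost, so the firm shuts down and loses only its fixed cost.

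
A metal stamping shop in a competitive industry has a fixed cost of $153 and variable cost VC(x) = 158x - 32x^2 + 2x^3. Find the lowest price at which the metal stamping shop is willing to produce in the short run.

Short-run supply begins at min AVC. From VC = 158x - 32x^2 + 2x^3, AVC = 158 - 32x + 2x^2.
At the minimum of AVC, MC = AVC. MC = 158 - 64x + 6x^2; setting MC = AVC gives 4x^2 - 32x = 0, so x = 8. min AVC = 30.
For P < $30 the firm produces nothing.

$30 per unit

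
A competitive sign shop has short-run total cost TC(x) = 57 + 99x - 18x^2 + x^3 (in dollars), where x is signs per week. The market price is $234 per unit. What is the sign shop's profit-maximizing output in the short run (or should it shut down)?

Produce at x = 15

Variable cost is VC = 99x - 18x^2 + x^3, so AVC = VC/x = 99 - 18x + x^2 and MC = dTC/dx = 99 - 36x + 3x^2.
The AVC parabola has its vertex at x = 18/2 = 9, where AVC = 99 - 18·9 + 9^2 = $18.
P = $234 exceeds min AVC = $18, so the firm stays open.
Solving P = MC: -135 - 36x + 3x^2 = 0 ⇒ x = -3 or 15. On the upward-sloping branch, x* = 15.
Check: AVC at x = 15 is $54 ≤ P, so revenue covers variable cost.
Profit = P·x − TC = 234·15 − 867 = $2643.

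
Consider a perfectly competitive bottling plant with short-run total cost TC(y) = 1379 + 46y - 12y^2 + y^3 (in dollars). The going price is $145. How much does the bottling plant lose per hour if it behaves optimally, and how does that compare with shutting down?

Profit = -$169 at y = 11

AVC = 46 - 12y + y^2 has its minimum $10 at y = 6; price $145 clears that bar, so the firm operates.
With MC = 46 - 24y + 3y^2, P = MC on the upward-sloping part at y* = 11.
TR = 145·11 = 1595. TC = 1379 + 385 = 1764. Profit = 1595 − 1764 = -$169.
That loss of $169 beats the $1379 the firm would lose by shutting down; producing recovers $1210 of fixed cost.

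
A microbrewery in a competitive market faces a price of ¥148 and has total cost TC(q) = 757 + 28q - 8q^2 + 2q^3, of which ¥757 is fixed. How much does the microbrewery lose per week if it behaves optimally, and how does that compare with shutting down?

AVC = 28 - 8q + 2q^2 has its minimum ¥20 at q = 2; price ¥148 clears that bar, so the firm operates.
MC = 28 - 16q + 6q^2. Setting P = MC and taking the root on the rising branch gives q* = 6.
TR = 148·6 = 888. TC = 757 + 312 = 1069. Profit = 888 − 1069 = -¥181.
By producing, the firm covers all variable cost plus ¥576 of fixed cost; shutting down would lose the full ¥757.

Profit = -¥181 at q = 6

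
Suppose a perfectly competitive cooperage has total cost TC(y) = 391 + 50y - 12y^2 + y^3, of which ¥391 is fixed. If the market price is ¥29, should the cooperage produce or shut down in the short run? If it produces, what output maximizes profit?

Produce at y = 7

From TC, MC = TC'(y) = 50 - 24y + 3y^2 and AVC = VC/y = 50 - 12y + y^2.
AVC hits its minimum where MC = AVC, at y = 6, giving min AVC = 50 - 12·6 + 6^2 = ¥14.
P = ¥29 exceeds min AVC = ¥14, so the firm stays open.
Solving P = MC: 21 - 24y + 3y^2 = 0 ⇒ y = 1 or 7. On the upward-sloping branch, y* = 7.
Check: AVC at y = 7 is ¥15 ≤ P, so revenue covers variable cost.
Profit = P·y − TC = 29·7 − 496 = -¥293, a loss, but smaller than the ¥391 fixed cost the firm would lose by shutting down.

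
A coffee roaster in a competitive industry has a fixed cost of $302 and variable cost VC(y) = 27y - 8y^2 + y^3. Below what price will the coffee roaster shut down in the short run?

$11 per unit

The firm shuts down when price falls below the minimum of average variable cost. AVC = VC/y = 27 - 8y + y^2.
At the minimum of AVC, MC = AVC. MC = 27 - 16y + 3y^2; setting MC = AVC gives 2y^2 - 8y = 0, so y = 4. min AVC = 11.
For P < $11 the firm produces nothing.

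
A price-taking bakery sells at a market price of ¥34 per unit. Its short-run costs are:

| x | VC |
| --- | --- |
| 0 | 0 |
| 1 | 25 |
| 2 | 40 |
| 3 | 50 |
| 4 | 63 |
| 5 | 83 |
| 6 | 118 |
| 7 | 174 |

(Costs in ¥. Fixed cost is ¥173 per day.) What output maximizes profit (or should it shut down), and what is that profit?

Profit at each row (π = 34x − TC): x=0: -173; x=1: -164; x=2: -145; x=3: -121; x=4: -100; x=5: -86; x=6: -87; x=7: -109.
Profit is maximized at x = 5. AVC there is 83/5 = ¥16.60 ≤ P, so producing beats shutting down (which would give -¥173).

x = 5; profit = -¥86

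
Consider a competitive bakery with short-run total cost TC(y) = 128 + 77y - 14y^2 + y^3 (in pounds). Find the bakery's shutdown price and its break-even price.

AVC = 77 - 14y + y^2; minimized at y = 7, giving min AVC = £28. That is the shutdown price.
ATC = 128/y + 77 - 14y + y^2. Setting dATC/dy = −128/y^2 − 14 + 2y = 0 gives y = 8 (since 2·8^3 − 14·8^2 = 128).
min ATC = 128/8 + 77 − 14·8 + 8^2 = £45. That is the break-even price.
Between these two prices the firm operates at a loss; above £45 it earns a profit.

Shutdown price = £28; break-even price = £45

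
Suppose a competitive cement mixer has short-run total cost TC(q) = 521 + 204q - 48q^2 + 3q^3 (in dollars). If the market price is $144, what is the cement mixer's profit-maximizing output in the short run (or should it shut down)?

Variable cost is VC = 204q - 48q^2 + 3q^3, so AVC = VC/q = 204 - 48q + 3q^2 and MC = dTC/dq = 204 - 96q + 9q^2.
The AVC parabola has its vertex at q = 48/6 = 8, where AVC = 204 - 48·8 + 3·8^2 = $12.
P = $144 exceeds min AVC = $12, so the firm stays open.
P = MC gives 60 - 96q + 9q^2 = 0, with roots 2/3 and 10. Take the larger (rising MC): q* = 10.
Check: AVC at q = 10 is $24 ≤ P, so revenue covers variable cost.
Profit = P·q − TC = 144·10 − 761 = $679.

Produce at q = 10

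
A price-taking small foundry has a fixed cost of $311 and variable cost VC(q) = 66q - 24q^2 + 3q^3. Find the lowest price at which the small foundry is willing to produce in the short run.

$18 per unit

The shutdown price is the minimum of AVC. VC = 66q - 24q^2 + 3q^3, so AVC = 66 - 24q + 3q^2.
dAVC/dq = -24 + 6q = 0 gives q = 4. min AVC = 66 - 24·4 + 3·4^2 = 18.
For P < $18 the firm produces nothing.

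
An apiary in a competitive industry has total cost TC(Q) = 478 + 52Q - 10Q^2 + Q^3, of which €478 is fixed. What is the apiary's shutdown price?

The shutdown price is the minimum of AVC. VC = 52Q - 10Q^2 + Q^3, so AVC = 52 - 10Q + Q^2.
dAVC/dQ = -10 + 2Q = 0 gives Q = 5. min AVC = 52 - 10·5 + 5^2 = 27.
The firm shuts down for any P below €27.

€27 per unit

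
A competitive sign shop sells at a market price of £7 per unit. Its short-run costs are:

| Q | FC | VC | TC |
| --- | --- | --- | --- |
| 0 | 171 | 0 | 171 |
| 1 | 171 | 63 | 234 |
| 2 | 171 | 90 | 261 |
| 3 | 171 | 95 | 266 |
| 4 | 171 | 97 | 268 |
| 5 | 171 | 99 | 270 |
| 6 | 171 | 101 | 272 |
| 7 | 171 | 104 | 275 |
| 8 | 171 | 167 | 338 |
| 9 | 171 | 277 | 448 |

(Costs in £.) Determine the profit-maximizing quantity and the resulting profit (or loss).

Tabulate TR − TC: Q=0: -171; Q=1: -227; Q=2: -247; Q=3: -245; Q=4: -240; Q=5: -235; Q=6: -230; Q=7: -226; Q=8: -282; Q=9: -385.
Profit is highest at Q = 0. Equivalently, the lowest AVC in the table is 104/7 ≈ £14.86 at Q = 7, and P = £7 falls below it — price never covers variable cost, so the firm shuts down and loses only its fixed cost.

Q = 0 (shut down); profit = -£171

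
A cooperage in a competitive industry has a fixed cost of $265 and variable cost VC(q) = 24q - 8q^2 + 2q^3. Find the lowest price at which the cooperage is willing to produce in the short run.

$16 per unit

The shutdown price is the minimum of AVC. VC = 24q - 8q^2 + 2q^3, so AVC = 24 - 8q + 2q^2.
At the minimum of AVC, MC = AVC. MC = 24 - 16q + 6q^2; setting MC = AVC gives 4q^2 - 8q = 0, so q = 2. min AVC = 16.
The firm shuts down for any P below $16.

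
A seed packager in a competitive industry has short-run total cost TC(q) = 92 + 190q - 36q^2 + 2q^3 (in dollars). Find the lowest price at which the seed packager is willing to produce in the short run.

$28 per unit

The firm shuts down when price falls below the minimum of average variable cost. AVC = VC/q = 190 - 36q + 2q^2.
dAVC/dq = -36 + 4q = 0 gives q = 9. min AVC = 190 - 36·9 + 2·9^2 = 28.
So the shutdown price is $28.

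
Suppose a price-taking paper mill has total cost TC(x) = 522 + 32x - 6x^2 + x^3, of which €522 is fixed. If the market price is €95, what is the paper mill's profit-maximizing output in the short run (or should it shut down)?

Strip out fixed cost: VC = 32x - 6x^2 + x^3. Then AVC = 32 - 6x + x^2 and MC = 32 - 12x + 3x^2.
AVC hits its minimum where MC = AVC, at x = 3, giving min AVC = 32 - 6·3 + 3^2 = €23.
Because €95 ≥ €23, revenue can cover variable cost; the firm operates.
Set P = MC: 95 = 32 - 12x + 3x^2 → -63 - 12x + 3x^2 = 0. The roots are x = -3 and x = 7; the profit-maximizing output is on the rising part of MC, so x* = 7.
Check: AVC at x = 7 is €39 ≤ P, so revenue covers variable cost.
Profit = P·x − TC = 95·7 − 795 = -€130, a loss, but smaller than the €522 fixed cost the firm would lose by shutting down.

Produce at x = 7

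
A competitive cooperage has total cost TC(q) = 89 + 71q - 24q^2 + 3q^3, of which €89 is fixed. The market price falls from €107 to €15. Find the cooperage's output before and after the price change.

MC = 71 - 48q + 9q^2; the shutdown threshold is min AVC = €23 (at q = 4).
With P = €107 above the shutdown price, P = MC gives q = 6.
At P = €15 < min AVC = €23, price no longer covers variable cost at any output, so the firm shuts down: q = 0.

Output falls from 6 to 0 (the firm shuts down)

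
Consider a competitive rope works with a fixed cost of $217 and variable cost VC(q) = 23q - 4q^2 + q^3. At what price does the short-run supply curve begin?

The firm shuts down when price falls below the minimum of average variable cost. AVC = VC/q = 23 - 4q + q^2.
At the minimum of AVC, MC = AVC. MC = 23 - 8q + 3q^2; setting MC = AVC gives 2q^2 - 4q = 0, so q = 2. min AVC = 19.
So the shutdown price is $19.

$19 per unit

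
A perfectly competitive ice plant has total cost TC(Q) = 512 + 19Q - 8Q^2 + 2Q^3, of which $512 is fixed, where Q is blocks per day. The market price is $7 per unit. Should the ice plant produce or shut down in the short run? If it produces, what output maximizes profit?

Shut down

Strip out fixed cost: VC = 19Q - 8Q^2 + 2Q^3. Then AVC = 19 - 8Q + 2Q^2 and MC = 19 - 16Q + 6Q^2.
AVC hits its minimum where MC = AVC, at Q = 2, giving min AVC = 19 - 8·2 + 2·2^2 = $11.
Since P = $7 < min AVC = $11, price fails to cover variable cost at any output.
Best response: produce nothing and absorb the $512 fixed cost.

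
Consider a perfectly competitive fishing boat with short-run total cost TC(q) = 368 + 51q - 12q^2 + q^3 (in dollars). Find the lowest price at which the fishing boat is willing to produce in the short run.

The firm shuts down when price falls below the minimum of average variable cost. AVC = VC/q = 51 - 12q + q^2.
dAVC/dq = -12 + 2q = 0 gives q = 6. min AVC = 51 - 12·6 + 6^2 = 15.
The firm shuts down for any P below $15.

$15 per unit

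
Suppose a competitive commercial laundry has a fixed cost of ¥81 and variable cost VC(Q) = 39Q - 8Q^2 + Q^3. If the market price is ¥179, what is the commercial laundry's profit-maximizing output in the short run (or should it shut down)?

Variable cost is VC = 39Q - 8Q^2 + Q^3, so AVC = VC/Q = 39 - 8Q + Q^2 and MC = dTC/dQ = 39 - 16Q + 3Q^2.
AVC hits its minimum where MC = AVC, at Q = 4, giving min AVC = 39 - 8·4 + 4^2 = ¥23.
Because ¥179 ≥ ¥23, revenue can cover variable cost; the firm operates.
P = MC gives -140 - 16Q + 3Q^2 = 0, with roots -14/3 and 10. Take the larger (rising MC): Q* = 10.
Check: AVC at Q = 10 is ¥59 ≤ P, so revenue covers variable cost.
Profit = P·Q − TC = 179·10 − 671 = ¥1119.

Produce at Q = 10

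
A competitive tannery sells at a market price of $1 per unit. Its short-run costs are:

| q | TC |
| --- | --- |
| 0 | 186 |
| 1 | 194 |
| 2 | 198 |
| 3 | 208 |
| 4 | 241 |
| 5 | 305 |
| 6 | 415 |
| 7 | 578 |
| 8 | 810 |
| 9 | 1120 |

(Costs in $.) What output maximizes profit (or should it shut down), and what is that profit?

q = 0 (shut down); profit = -$186

Compute π = P·q − TC at each output: q=0: -186; q=1: -193; q=2: -196; q=3: -205; q=4: -237; q=5: -300; q=6: -409; q=7: -571; q=8: -802; q=9: -1111.
Profit is highest at q = 0. Equivalently, the lowest AVC in the table is 12/2 ≈ $6 at q = 2, and P = $1 falls below it — price never covers variable cost, so the firm shuts down and loses only its fixed cost.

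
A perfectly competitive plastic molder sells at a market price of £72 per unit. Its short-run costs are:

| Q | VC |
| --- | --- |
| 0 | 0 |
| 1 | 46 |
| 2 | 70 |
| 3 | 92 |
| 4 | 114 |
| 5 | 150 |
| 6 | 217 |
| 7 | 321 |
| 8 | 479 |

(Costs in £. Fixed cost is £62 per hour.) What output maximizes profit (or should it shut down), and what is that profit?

Q = 6; profit = £153

Profit at each row (π = 72Q − TC): Q=0: -62; Q=1: -36; Q=2: 12; Q=3: 62; Q=4: 112; Q=5: 148; Q=6: 153; Q=7: 121; Q=8: 35.
Profit is maximized at Q = 6. AVC there is 217/6 = £36.17 ≤ P, so producing beats shutting down (which would give -£62).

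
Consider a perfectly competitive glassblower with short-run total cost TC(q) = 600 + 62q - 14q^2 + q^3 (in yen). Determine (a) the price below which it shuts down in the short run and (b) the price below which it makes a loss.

Shutdown price = min AVC. AVC = 62 - 14q + q^2, with vertex at q = 7 and minimum ¥13.
ATC = 600/q + 62 - 14q + q^2. Setting dATC/dq = −600/q^2 − 14 + 2q = 0 gives q = 10 (since 2·10^3 − 14·10^2 = 600).
min ATC = 600/10 + 62 − 14·10 + 10^2 = ¥82. That is the break-even price.
Between these two prices the firm operates at a loss; above ¥82 it earns a profit.

Shutdown price = ¥13; break-even price = ¥82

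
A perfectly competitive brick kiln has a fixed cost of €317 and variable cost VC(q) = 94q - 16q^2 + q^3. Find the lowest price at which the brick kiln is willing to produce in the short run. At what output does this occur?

€30 per unit, at q = 8

The firm shuts down when price falls below the minimum of average variable cost. AVC = VC/q = 94 - 16q + q^2.
At the minimum of AVC, MC = AVC. MC = 94 - 32q + 3q^2; setting MC = AVC gives 2q^2 - 16q = 0, so q = 8. min AVC = 30.
For P < €30 the firm produces nothing.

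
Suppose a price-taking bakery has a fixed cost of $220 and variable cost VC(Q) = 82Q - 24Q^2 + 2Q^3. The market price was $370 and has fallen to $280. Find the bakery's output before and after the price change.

Output falls from 12 to 11

AVC = 82 - 24Q + 2Q^2, minimized at Q = 6 where min AVC = $10. MC = 82 - 48Q + 6Q^2.
At P = $370 ≥ min AVC, set P = MC on the rising branch: Q = 12.
At P = $280 ≥ min AVC, set P = MC: Q = 11. The firm stays open but cuts output.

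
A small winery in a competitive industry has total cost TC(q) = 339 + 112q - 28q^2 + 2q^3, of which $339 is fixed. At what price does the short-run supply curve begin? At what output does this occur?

$14 per unit, at q = 7

The firm shuts down when price falls below the minimum of average variable cost. AVC = VC/q = 112 - 28q + 2q^2.
dAVC/dq = -28 + 4q = 0 gives q = 7. min AVC = 112 - 28·7 + 2·7^2 = 14.
The firm shuts down for any P below $14.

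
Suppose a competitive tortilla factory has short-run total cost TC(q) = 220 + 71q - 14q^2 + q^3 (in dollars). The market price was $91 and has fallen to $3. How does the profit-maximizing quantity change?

MC = 71 - 28q + 3q^2; the shutdown threshold is min AVC = $22 (at q = 7).
With P = $91 above the shutdown price, P = MC gives q = 10.
At P = $3 < min AVC = $22, price no longer covers variable cost at any output, so the firm shuts down: q = 0.

Output falls from 10 to 0 (the firm shuts down)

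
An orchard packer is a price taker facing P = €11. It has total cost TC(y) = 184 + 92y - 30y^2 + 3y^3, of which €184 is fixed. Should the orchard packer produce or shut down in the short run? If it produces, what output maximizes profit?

Shut down

Variable cost is VC = 92y - 30y^2 + 3y^3, so AVC = VC/y = 92 - 30y + 3y^2 and MC = dTC/dy = 92 - 60y + 9y^2.
The AVC parabola has its vertex at y = 30/6 = 5, where AVC = 92 - 30·5 + 3·5^2 = €17.
Since P = €11 < min AVC = €17, price fails to cover variable cost at any output.
The firm minimizes its loss by shutting down and losing only its fixed cost of €184.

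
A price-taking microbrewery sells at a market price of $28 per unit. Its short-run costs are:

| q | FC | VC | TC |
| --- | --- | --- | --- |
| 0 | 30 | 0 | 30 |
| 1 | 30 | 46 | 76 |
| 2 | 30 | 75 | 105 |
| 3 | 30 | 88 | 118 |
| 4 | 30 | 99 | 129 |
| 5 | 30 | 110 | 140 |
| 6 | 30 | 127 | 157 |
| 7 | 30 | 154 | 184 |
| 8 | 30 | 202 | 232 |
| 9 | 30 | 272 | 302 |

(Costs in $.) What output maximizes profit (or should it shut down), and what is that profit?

q = 7; profit = $12

Tabulate TR − TC: q=0: -30; q=1: -48; q=2: -49; q=3: -34; q=4: -17; q=5: 0; q=6: 11; q=7: 12; q=8: -8; q=9: -50.
Profit is maximized at q = 7. AVC there is 154/7 = $22 ≤ P, so producing beats shutting down (which would give -$30).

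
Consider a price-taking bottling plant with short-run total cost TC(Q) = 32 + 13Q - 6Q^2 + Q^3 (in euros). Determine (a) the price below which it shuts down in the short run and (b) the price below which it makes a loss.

Shutdown price = €4; break-even price = €13

AVC = 13 - 6Q + Q^2; minimized at Q = 3, giving min AVC = €4. That is the shutdown price.
ATC = 32/Q + 13 - 6Q + Q^2. Setting dATC/dQ = −32/Q^2 − 6 + 2Q = 0 gives Q = 4 (since 2·4^3 − 6·4^2 = 32).
min ATC = 32/4 + 13 − 6·4 + 4^2 = €13. That is the break-even price.
For €4 ≤ P < €13 the firm produces at a loss; below €4 it shuts down.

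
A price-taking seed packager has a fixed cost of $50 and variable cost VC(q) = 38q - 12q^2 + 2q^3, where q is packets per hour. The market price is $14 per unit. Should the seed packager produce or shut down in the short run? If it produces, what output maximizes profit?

Strip out fixed cost: VC = 38q - 12q^2 + 2q^3. Then AVC = 38 - 12q + 2q^2 and MC = 38 - 24q + 6q^2.
The AVC parabola has its vertex at q = 12/4 = 3, where AVC = 38 - 12·3 + 2·3^2 = $20.
Since P = $14 < min AVC = $20, price fails to cover variable cost at any output.
Best response: produce nothing and absorb the $50 fixed cost.

Shut down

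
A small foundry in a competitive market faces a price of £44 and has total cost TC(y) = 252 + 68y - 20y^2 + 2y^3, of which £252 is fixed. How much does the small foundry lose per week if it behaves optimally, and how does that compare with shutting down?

Profit = -£108 at y = 6

AVC = 68 - 20y + 2y^2 has its minimum £18 at y = 5; price £44 clears that bar, so the firm operates.
With MC = 68 - 40y + 6y^2, P = MC on the upward-sloping part at y* = 6.
TR = 44·6 = 264. TC = 252 + 120 = 372. Profit = 264 − 372 = -£108.
By producing, the firm covers all variable cost plus £144 of fixed cost; shutting down would lose the full £252.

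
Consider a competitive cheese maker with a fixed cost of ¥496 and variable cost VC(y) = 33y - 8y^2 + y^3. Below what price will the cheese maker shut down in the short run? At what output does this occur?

¥17 per unit, at y = 4

The firm shuts down when price falls below the minimum of average variable cost. AVC = VC/y = 33 - 8y + y^2.
dAVC/dy = -8 + 2y = 0 gives y = 4. min AVC = 33 - 8·4 + 4^2 = 17.
So the shutdown price is ¥17.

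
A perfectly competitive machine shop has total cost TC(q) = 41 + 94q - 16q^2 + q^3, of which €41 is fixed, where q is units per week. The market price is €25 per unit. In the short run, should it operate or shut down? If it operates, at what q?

Shut down

From TC, MC = TC'(q) = 94 - 32q + 3q^2 and AVC = VC/q = 94 - 16q + q^2.
The AVC parabola has its vertex at q = 16/2 = 8, where AVC = 94 - 16·8 + 8^2 = €30.
Since P = €25 < min AVC = €30, price fails to cover variable cost at any output.
Shutting down limits the loss to fixed cost, €41.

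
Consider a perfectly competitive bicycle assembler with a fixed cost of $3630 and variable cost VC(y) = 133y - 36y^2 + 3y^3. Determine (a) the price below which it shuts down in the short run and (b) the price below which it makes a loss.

Shutdown price = min AVC. AVC = 133 - 36y + 3y^2, with vertex at y = 6 and minimum $25.
ATC = 3630/y + 133 - 36y + 3y^2. Setting dATC/dy = −3630/y^2 − 36 + 6y = 0 gives y = 11 (since 6·11^3 − 36·11^2 = 3630).
min ATC = 3630/11 + 133 − 36·11 + 3·11^2 = $430. That is the break-even price.
Between these two prices the firm operates at a loss; above $430 it earns a profit.

Shutdown price = $25; break-even price = $430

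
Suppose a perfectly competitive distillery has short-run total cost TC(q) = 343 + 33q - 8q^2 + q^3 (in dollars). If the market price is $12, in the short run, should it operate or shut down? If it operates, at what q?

Variable cost is VC = 33q - 8q^2 + q^3, so AVC = VC/q = 33 - 8q + q^2 and MC = dTC/dq = 33 - 16q + 3q^2.
AVC hits its minimum where MC = AVC, at q = 4, giving min AVC = 33 - 8·4 + 4^2 = $17.
P = $12 lies below min AVC = $17; no output level covers variable cost.
The firm minimizes its loss by shutting down and losing only its fixed cost of $343.

Shut down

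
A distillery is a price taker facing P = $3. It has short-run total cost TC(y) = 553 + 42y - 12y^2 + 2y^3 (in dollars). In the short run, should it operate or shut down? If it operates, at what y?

Shut down

Strip out fixed cost: VC = 42y - 12y^2 + 2y^3. Then AVC = 42 - 12y + 2y^2 and MC = 42 - 24y + 6y^2.
AVC hits its minimum where MC = AVC, at y = 3, giving min AVC = 42 - 12·3 + 2·3^2 = $24.
Since P = $3 < min AVC = $24, price fails to cover variable cost at any output.
Best response: produce nothing and absorb the $553 fixed cost.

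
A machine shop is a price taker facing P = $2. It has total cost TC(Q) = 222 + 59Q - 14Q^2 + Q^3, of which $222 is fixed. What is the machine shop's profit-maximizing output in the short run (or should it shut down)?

Variable cost is VC = 59Q - 14Q^2 + Q^3, so AVC = VC/Q = 59 - 14Q + Q^2 and MC = dTC/dQ = 59 - 28Q + 3Q^2.
AVC is minimized where dAVC/dQ = -14 + 2Q = 0, at Q = 7; min AVC = 59 - 14·7 + 7^2 = $10.
Since P = $2 < min AVC = $10, price fails to cover variable cost at any output.
Shutting down limits the loss to fixed cost, $222.

Shut down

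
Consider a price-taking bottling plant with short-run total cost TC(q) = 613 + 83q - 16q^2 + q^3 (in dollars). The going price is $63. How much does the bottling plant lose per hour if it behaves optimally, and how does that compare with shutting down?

AVC = 83 - 16q + q^2 has its minimum $19 at q = 8; price $63 clears that bar, so the firm operates.
With MC = 83 - 32q + 3q^2, P = MC on the upward-sloping part at q* = 10.
TR = 63·10 = 630. TC = 613 + 230 = 843. Profit = 630 − 843 = -$213.
By producing, the firm covers all variable cost plus $400 of fixed cost; shutting down would lose the full $613.

Profit = -$213 at q = 10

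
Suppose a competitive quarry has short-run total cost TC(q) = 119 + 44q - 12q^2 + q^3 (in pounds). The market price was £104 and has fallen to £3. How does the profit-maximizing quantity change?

Output falls from 10 to 0 (the firm shuts down)

AVC = 44 - 12q + q^2, minimized at q = 6 where min AVC = £8. MC = 44 - 24q + 3q^2.
At P = £104 ≥ min AVC, set P = MC on the rising branch: q = 10.
At P = £3 < min AVC = £8, price no longer covers variable cost at any output, so the firm shuts down: q = 0.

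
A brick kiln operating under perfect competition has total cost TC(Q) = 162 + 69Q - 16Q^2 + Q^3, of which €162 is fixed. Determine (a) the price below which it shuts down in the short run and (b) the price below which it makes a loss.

Shutdown price = min AVC. AVC = 69 - 16Q + Q^2, with vertex at Q = 8 and minimum €5.
ATC = 162/Q + 69 - 16Q + Q^2. Setting dATC/dQ = −162/Q^2 − 16 + 2Q = 0 gives Q = 9 (since 2·9^3 − 16·9^2 = 162).
min ATC = 162/9 + 69 − 16·9 + 9^2 = €24. That is the break-even price.
For €5 ≤ P < €24 the firm produces at a loss; below €5 it shuts down.

Shutdown price = €5; break-even price = €24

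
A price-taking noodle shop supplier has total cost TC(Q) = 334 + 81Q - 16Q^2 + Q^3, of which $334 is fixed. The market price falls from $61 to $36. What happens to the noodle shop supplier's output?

Output falls from 10 to 9

AVC = 81 - 16Q + Q^2, minimized at Q = 8 where min AVC = $17. MC = 81 - 32Q + 3Q^2.
At P = $61 ≥ min AVC, set P = MC on the rising branch: Q = 10.
At P = $36 ≥ min AVC, set P = MC: Q = 9. The firm stays open but cuts output.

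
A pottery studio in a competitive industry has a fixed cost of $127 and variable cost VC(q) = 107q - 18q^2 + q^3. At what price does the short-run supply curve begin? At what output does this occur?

$26 per unit, at q = 9

The firm shuts down when price falls below the minimum of average variable cost. AVC = VC/q = 107 - 18q + q^2.
dAVC/dq = -18 + 2q = 0 gives q = 9. min AVC = 107 - 18·9 + 9^2 = 26.
For P < $26 the firm produces nothing.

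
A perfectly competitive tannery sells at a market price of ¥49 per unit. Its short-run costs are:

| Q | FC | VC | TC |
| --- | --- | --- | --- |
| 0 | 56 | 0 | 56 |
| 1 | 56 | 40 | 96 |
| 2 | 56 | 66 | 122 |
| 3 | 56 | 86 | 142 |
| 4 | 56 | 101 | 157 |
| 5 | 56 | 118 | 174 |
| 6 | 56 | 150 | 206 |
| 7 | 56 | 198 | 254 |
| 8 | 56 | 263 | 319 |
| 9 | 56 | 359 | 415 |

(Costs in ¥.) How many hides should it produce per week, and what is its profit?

Compute π = P·Q − TC at each output: Q=0: -56; Q=1: -47; Q=2: -24; Q=3: 5; Q=4: 39; Q=5: 71; Q=6: 88; Q=7: 89; Q=8: 73; Q=9: 26.
Profit is maximized at Q = 7. AVC there is 198/7 = ¥28.29 ≤ P, so producing beats shutting down (which would give -¥56).

Q = 7; profit = ¥89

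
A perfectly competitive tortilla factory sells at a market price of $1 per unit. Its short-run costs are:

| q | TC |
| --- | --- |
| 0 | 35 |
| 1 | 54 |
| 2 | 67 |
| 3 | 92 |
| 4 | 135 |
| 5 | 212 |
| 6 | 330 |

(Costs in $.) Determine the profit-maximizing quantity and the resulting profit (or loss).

q = 0 (shut down); profit = -$35

Tabulate TR − TC: q=0: -35; q=1: -53; q=2: -65; q=3: -89; q=4: -131; q=5: -207; q=6: -324.
Profit is highest at q = 0. Equivalently, the lowest AVC in the table is 32/2 ≈ $16 at q = 2, and P = $1 falls below it — price never covers variable cost, so the firm shuts down and loses only its fixed cost.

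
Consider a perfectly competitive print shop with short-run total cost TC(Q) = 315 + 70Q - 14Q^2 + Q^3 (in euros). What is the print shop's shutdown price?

€21 per unit

The firm shuts down when price falls below the minimum of average variable cost. AVC = VC/Q = 70 - 14Q + Q^2.
At the minimum of AVC, MC = AVC. MC = 70 - 28Q + 3Q^2; setting MC = AVC gives 2Q^2 - 14Q = 0, so Q = 7. min AVC = 21.
For P < €21 the firm produces nothing.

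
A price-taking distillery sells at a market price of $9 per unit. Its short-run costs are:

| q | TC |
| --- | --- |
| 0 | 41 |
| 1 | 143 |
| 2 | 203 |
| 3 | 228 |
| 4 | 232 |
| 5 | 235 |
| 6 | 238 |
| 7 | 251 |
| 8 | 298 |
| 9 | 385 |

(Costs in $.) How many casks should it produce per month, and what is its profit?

q = 0 (shut down); profit = -$41

Profit at each row (π = 9q − TC): q=0: -41; q=1: -134; q=2: -185; q=3: -201; q=4: -196; q=5: -190; q=6: -184; q=7: -188; q=8: -226; q=9: -304.
Profit is highest at q = 0. Equivalently, the lowest AVC in the table is 210/7 ≈ $30 at q = 7, and P = $9 falls below it — price never covers variable cost, so the firm shuts down and loses only its fixed cost.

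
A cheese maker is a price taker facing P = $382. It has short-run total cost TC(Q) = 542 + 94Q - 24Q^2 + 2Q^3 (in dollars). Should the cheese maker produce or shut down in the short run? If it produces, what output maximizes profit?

Variable cost is VC = 94Q - 24Q^2 + 2Q^3, so AVC = VC/Q = 94 - 24Q + 2Q^2 and MC = dTC/dQ = 94 - 48Q + 6Q^2.
AVC hits its minimum where MC = AVC, at Q = 6, giving min AVC = 94 - 24·6 + 2·6^2 = $22.
P = $382 exceeds min AVC = $22, so the firm stays open.
P = MC gives -288 - 48Q + 6Q^2 = 0, with roots -4 and 12. Take the larger (rising MC): Q* = 12.
Check: AVC at Q = 12 is $94 ≤ P, so revenue covers variable cost.
Profit = P·Q − TC = 382·12 − 1670 = $2914.

Produce at Q = 12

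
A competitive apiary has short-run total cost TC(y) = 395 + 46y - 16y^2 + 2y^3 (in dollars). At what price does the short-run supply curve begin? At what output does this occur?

The shutdown price is the minimum of AVC. VC = 46y - 16y^2 + 2y^3, so AVC = 46 - 16y + 2y^2.
At the minimum of AVC, MC = AVC. MC = 46 - 32y + 6y^2; setting MC = AVC gives 4y^2 - 16y = 0, so y = 4. min AVC = 14.
The firm shuts down for any P below $14.

$14 per unit, at y = 4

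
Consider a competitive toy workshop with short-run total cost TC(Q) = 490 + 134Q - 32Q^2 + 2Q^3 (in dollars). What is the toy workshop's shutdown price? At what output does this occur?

The firm shuts down when price falls below the minimum of average variable cost. AVC = VC/Q = 134 - 32Q + 2Q^2.
dAVC/dQ = -32 + 4Q = 0 gives Q = 8. min AVC = 134 - 32·8 + 2·8^2 = 6.
The firm shuts down for any P below $6.

$6 per unit, at Q = 8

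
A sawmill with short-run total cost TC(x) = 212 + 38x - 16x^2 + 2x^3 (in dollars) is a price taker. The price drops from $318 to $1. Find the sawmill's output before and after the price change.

Output falls from 10 to 0 (the firm shuts down)

MC = 38 - 32x + 6x^2; the shutdown threshold is min AVC = $6 (at x = 4).
With P = $318 above the shutdown price, P = MC gives x = 10.
At P = $1 < min AVC = $6, price no longer covers variable cost at any output, so the firm shuts down: x = 0.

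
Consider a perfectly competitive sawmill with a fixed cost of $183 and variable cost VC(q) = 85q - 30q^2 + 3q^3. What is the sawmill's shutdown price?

The firm shuts down when price falls below the minimum of average variable cost. AVC = VC/q = 85 - 30q + 3q^2.
dAVC/dq = -30 + 6q = 0 gives q = 5. min AVC = 85 - 30·5 + 3·5^2 = 10.
The firm shuts down for any P below $10.

$10 per unit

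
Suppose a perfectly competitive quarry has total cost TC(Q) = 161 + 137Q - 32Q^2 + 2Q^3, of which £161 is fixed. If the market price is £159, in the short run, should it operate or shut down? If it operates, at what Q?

From TC, MC = TC'(Q) = 137 - 64Q + 6Q^2 and AVC = VC/Q = 137 - 32Q + 2Q^2.
AVC hits its minimum where MC = AVC, at Q = 8, giving min AVC = 137 - 32·8 + 2·8^2 = £9.
Since P = £159 ≥ min AVC = £9, price covers variable cost and the firm should produce.
Solving P = MC: -22 - 64Q + 6Q^2 = 0 ⇒ Q = -1/3 or 11. On the upward-sloping branch, Q* = 11.
Check: AVC at Q = 11 is £27 ≤ P, so revenue covers variable cost.
Profit = P·Q − TC = 159·11 − 458 = £1291.

Produce at Q = 11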